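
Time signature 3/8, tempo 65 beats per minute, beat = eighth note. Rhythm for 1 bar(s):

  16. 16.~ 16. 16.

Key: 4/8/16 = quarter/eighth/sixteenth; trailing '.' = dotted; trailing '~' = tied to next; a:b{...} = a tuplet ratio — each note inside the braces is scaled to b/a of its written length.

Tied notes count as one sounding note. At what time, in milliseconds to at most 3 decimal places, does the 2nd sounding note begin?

1. 0.0ms @ 0 + 692.308ms (3/4)
2. 692.308ms @ 3/4 + 1384.615ms (3/2)
3. 2076.923ms @ 9/4 + 692.308ms (3/4)

note 2 onset = 3/4b = 692.308ms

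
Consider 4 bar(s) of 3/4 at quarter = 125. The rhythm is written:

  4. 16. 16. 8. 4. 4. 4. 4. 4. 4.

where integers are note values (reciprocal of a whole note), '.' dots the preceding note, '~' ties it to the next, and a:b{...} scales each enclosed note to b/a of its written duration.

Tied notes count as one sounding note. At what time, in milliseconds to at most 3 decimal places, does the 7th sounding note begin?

note 7 onset = 6b = 2880.0ms

1. 0.0ms @ 0 + 720.0ms (3/2)
2. 720.0ms @ 3/2 + 180.0ms (3/8)
3. 900.0ms @ 15/8 + 180.0ms (3/8)
4. 1080.0ms @ 9/4 + 360.0ms (3/4)
5. 1440.0ms @ 3 + 720.0ms (3/2)
6. 2160.0ms @ 9/2 + 720.0ms (3/2)
7. 2880.0ms @ 6 + 720.0ms (3/2)
8. 3600.0ms @ 15/2 + 720.0ms (3/2)
9. 4320.0ms @ 9 + 720.0ms (3/2)
10. 5040.0ms @ 21/2 + 720.0ms (3/2)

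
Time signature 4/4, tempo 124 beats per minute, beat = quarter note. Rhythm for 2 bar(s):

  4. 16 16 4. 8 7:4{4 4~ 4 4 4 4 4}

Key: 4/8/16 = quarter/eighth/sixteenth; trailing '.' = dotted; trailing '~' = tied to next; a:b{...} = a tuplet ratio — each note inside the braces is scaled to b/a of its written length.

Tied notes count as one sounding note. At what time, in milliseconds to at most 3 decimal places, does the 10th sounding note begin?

1. 0.0ms @ 0 + 725.806ms (3/2)
2. 725.806ms @ 3/2 + 120.968ms (1/4)
3. 846.774ms @ 7/4 + 120.968ms (1/4)
4. 967.742ms @ 2 + 725.806ms (3/2)
5. 1693.548ms @ 7/2 + 241.935ms (1/2)
6. 1935.484ms @ 4 + 276.498ms (4/7)
7. 2211.982ms @ 32/7 + 552.995ms (8/7)
8. 2764.977ms @ 40/7 + 276.498ms (4/7)
9. 3041.475ms @ 44/7 + 276.498ms (4/7)
10. 3317.972ms @ 48/7 + 276.498ms (4/7)
11. 3594.47ms @ 52/7 + 276.498ms (4/7)

note 10 onset = 48/7b = 3317.972ms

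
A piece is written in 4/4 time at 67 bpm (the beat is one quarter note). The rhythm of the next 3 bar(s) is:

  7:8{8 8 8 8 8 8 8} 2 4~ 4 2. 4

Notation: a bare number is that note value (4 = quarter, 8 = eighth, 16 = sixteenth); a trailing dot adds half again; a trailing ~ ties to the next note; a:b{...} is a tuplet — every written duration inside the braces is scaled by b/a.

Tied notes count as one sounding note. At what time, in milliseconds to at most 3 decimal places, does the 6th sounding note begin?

1. 0.0ms @ 0 + 511.727ms (4/7)
2. 511.727ms @ 4/7 + 511.727ms (4/7)
3. 1023.454ms @ 8/7 + 511.727ms (4/7)
4. 1535.181ms @ 12/7 + 511.727ms (4/7)
5. 2046.908ms @ 16/7 + 511.727ms (4/7)
6. 2558.635ms @ 20/7 + 511.727ms (4/7)
7. 3070.362ms @ 24/7 + 511.727ms (4/7)
8. 3582.09ms @ 4 + 1791.045ms (2)
9. 5373.134ms @ 6 + 1791.045ms (2)
10. 7164.179ms @ 8 + 2686.567ms (3)
11. 9850.746ms @ 11 + 895.522ms (1)

note 6 onset = 20/7b = 2558.635ms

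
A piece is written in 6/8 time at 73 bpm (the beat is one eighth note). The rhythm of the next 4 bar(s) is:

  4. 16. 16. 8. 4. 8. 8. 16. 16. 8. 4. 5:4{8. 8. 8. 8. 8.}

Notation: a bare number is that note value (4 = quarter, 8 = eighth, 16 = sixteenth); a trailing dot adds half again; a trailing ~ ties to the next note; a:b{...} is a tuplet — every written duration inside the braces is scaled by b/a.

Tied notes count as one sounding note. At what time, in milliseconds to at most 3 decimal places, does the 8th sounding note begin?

1. 0.0ms @ 0 + 2465.753ms (3)
2. 2465.753ms @ 3 + 616.438ms (3/4)
3. 3082.192ms @ 15/4 + 616.438ms (3/4)
4. 3698.63ms @ 9/2 + 1232.877ms (3/2)
5. 4931.507ms @ 6 + 2465.753ms (3)
6. 7397.26ms @ 9 + 1232.877ms (3/2)
7. 8630.137ms @ 21/2 + 1232.877ms (3/2)
8. 9863.014ms @ 12 + 616.438ms (3/4)
9. 10479.452ms @ 51/4 + 616.438ms (3/4)
10. 11095.89ms @ 27/2 + 1232.877ms (3/2)
11. 12328.767ms @ 15 + 2465.753ms (3)
12. 14794.521ms @ 18 + 986.301ms (6/5)
13. 15780.822ms @ 96/5 + 986.301ms (6/5)
14. 16767.123ms @ 102/5 + 986.301ms (6/5)
15. 17753.425ms @ 108/5 + 986.301ms (6/5)
16. 18739.726ms @ 114/5 + 986.301ms (6/5)

note 8 onset = 12b = 9863.014ms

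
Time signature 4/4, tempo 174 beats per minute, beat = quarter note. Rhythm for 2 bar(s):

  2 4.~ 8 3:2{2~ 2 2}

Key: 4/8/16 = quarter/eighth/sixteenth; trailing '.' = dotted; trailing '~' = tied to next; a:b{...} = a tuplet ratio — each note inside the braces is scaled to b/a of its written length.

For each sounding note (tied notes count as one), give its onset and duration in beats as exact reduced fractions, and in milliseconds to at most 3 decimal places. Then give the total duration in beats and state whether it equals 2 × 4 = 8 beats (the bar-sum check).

1) 0.0ms=0b +689.655ms=2b
2) 689.655ms=2b +689.655ms=2b
3) 1379.31ms=4b +919.54ms=8/3b
4) 2298.851ms=20/3b +459.77ms=4/3b
Σ=8b of 8 (174bpm 4/4) — PASS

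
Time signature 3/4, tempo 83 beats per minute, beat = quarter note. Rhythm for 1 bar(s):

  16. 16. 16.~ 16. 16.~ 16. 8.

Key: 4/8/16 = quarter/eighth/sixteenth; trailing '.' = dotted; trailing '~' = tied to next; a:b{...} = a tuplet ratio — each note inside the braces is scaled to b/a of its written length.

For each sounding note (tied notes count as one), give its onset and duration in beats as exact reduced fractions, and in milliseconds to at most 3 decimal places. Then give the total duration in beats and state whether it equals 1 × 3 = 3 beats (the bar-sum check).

1) 0.0ms=0b +271.084ms=3/8b
2) 271.084ms=3/8b +271.084ms=3/8b
3) 542.169ms=3/4b +542.169ms=3/4b
4) 1084.337ms=3/2b +542.169ms=3/4b
5) 1626.506ms=9/4b +542.169ms=3/4b
Σ=3b of 3 (83bpm 3/4) — PASS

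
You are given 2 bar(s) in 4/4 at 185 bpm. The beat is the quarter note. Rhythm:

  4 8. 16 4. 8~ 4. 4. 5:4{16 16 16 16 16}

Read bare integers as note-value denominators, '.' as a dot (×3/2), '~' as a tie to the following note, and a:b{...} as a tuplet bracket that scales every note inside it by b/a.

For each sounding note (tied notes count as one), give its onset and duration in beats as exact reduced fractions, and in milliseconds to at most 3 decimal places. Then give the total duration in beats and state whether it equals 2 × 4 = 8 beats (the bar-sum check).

1) 0.0ms=0b +324.324ms=1b
2) 324.324ms=1b +243.243ms=3/4b
3) 567.568ms=7/4b +81.081ms=1/4b
4) 648.649ms=2b +486.486ms=3/2b
5) 1135.135ms=7/2b +648.649ms=2b
6) 1783.784ms=11/2b +486.486ms=3/2b
7) 2270.27ms=7b +64.865ms=1/5b
8) 2335.135ms=36/5b +64.865ms=1/5b
9) 2400.0ms=37/5b +64.865ms=1/5b
10) 2464.865ms=38/5b +64.865ms=1/5b
11) 2529.73ms=39/5b +64.865ms=1/5b
Σ=8b of 8 (185bpm 4/4) — PASS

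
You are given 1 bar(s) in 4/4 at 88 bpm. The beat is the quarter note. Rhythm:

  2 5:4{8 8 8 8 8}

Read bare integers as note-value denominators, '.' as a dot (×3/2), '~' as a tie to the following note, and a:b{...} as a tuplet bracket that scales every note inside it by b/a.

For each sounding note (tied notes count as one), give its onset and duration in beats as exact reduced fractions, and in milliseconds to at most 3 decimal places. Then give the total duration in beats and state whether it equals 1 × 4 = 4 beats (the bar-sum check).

1) 0.0ms=0b +1363.636ms=2b
2) 1363.636ms=2b +272.727ms=2/5b
3) 1636.364ms=12/5b +272.727ms=2/5b
4) 1909.091ms=14/5b +272.727ms=2/5b
5) 2181.818ms=16/5b +272.727ms=2/5b
6) 2454.545ms=18/5b +272.727ms=2/5b
Σ=4b of 4 (88bpm 4/4) — PASS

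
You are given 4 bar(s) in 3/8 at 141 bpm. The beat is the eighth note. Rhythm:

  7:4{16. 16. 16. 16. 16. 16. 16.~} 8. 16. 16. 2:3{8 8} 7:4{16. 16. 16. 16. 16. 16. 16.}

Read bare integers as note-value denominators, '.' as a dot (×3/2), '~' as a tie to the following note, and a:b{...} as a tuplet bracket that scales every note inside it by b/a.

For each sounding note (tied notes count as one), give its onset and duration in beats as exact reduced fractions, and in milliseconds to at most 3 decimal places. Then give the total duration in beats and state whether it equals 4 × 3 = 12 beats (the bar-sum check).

1) 0.0ms=0b +182.371ms=3/7b
2) 182.371ms=3/7b +182.371ms=3/7b
3) 364.742ms=6/7b +182.371ms=3/7b
4) 547.112ms=9/7b +182.371ms=3/7b
5) 729.483ms=12/7b +182.371ms=3/7b
6) 911.854ms=15/7b +182.371ms=3/7b
7) 1094.225ms=18/7b +820.669ms=27/14b
8) 1914.894ms=9/2b +319.149ms=3/4b
9) 2234.043ms=21/4b +319.149ms=3/4b
10) 2553.191ms=6b +638.298ms=3/2b
11) 3191.489ms=15/2b +638.298ms=3/2b
12) 3829.787ms=9b +182.371ms=3/7b
13) 4012.158ms=66/7b +182.371ms=3/7b
14) 4194.529ms=69/7b +182.371ms=3/7b
15) 4376.9ms=72/7b +182.371ms=3/7b
16) 4559.271ms=75/7b +182.371ms=3/7b
17) 4741.641ms=78/7b +182.371ms=3/7b
18) 4924.012ms=81/7b +182.371ms=3/7b
Σ=12b of 12 (141bpm 3/8) — PASS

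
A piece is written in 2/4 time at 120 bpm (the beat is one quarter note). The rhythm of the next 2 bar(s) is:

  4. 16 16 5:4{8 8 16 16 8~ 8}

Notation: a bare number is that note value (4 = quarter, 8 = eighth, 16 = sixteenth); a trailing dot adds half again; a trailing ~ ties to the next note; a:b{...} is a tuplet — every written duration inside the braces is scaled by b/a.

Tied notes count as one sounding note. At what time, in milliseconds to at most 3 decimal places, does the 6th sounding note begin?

1. 0.0ms @ 0 + 750.0ms (3/2)
2. 750.0ms @ 3/2 + 125.0ms (1/4)
3. 875.0ms @ 7/4 + 125.0ms (1/4)
4. 1000.0ms @ 2 + 200.0ms (2/5)
5. 1200.0ms @ 12/5 + 200.0ms (2/5)
6. 1400.0ms @ 14/5 + 100.0ms (1/5)
7. 1500.0ms @ 3 + 100.0ms (1/5)
8. 1600.0ms @ 16/5 + 400.0ms (4/5)

note 6 onset = 14/5b = 1400.0ms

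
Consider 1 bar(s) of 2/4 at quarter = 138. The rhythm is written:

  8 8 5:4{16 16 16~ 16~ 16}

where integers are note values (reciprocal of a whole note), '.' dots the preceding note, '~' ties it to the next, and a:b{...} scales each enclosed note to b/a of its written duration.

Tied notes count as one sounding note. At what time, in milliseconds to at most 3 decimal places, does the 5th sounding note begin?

1. 0.0ms @ 0 + 217.391ms (1/2)
2. 217.391ms @ 1/2 + 217.391ms (1/2)
3. 434.783ms @ 1 + 86.957ms (1/5)
4. 521.739ms @ 6/5 + 86.957ms (1/5)
5. 608.696ms @ 7/5 + 260.87ms (3/5)

note 5 onset = 7/5b = 608.696ms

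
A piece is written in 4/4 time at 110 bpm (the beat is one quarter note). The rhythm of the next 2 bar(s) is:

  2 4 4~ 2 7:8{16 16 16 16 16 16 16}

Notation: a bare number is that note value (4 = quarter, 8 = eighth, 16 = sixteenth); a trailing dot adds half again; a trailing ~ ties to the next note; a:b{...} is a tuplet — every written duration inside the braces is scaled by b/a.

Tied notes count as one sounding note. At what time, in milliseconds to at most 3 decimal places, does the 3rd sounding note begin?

note 3 onset = 3b = 1636.364ms

1. 0.0ms @ 0 + 1090.909ms (2)
2. 1090.909ms @ 2 + 545.455ms (1)
3. 1636.364ms @ 3 + 1636.364ms (3)
4. 3272.727ms @ 6 + 155.844ms (2/7)
5. 3428.571ms @ 44/7 + 155.844ms (2/7)
6. 3584.416ms @ 46/7 + 155.844ms (2/7)
7. 3740.26ms @ 48/7 + 155.844ms (2/7)
8. 3896.104ms @ 50/7 + 155.844ms (2/7)
9. 4051.948ms @ 52/7 + 155.844ms (2/7)
10. 4207.792ms @ 54/7 + 155.844ms (2/7)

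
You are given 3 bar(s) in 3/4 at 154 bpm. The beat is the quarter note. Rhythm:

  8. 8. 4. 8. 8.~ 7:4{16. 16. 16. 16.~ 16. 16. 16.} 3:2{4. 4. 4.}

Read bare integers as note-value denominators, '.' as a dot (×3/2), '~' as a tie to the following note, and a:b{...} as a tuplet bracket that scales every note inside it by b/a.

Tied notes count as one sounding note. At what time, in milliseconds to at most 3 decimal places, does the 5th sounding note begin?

note 5 onset = 15/4b = 1461.039ms

1. 0.0ms @ 0 + 292.208ms (3/4)
2. 292.208ms @ 3/4 + 292.208ms (3/4)
3. 584.416ms @ 3/2 + 584.416ms (3/2)
4. 1168.831ms @ 3 + 292.208ms (3/4)
5. 1461.039ms @ 15/4 + 375.696ms (27/28)
6. 1836.735ms @ 33/7 + 83.488ms (3/14)
7. 1920.223ms @ 69/14 + 83.488ms (3/14)
8. 2003.711ms @ 36/7 + 166.976ms (3/7)
9. 2170.686ms @ 39/7 + 83.488ms (3/14)
10. 2254.174ms @ 81/14 + 83.488ms (3/14)
11. 2337.662ms @ 6 + 389.61ms (1)
12. 2727.273ms @ 7 + 389.61ms (1)
13. 3116.883ms @ 8 + 389.61ms (1)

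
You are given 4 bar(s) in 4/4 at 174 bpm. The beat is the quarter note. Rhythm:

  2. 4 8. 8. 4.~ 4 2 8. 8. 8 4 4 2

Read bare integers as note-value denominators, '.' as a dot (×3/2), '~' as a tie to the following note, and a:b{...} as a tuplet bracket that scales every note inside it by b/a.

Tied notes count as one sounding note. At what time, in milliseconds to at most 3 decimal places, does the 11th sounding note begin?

1. 0.0ms @ 0 + 1034.483ms (3)
2. 1034.483ms @ 3 + 344.828ms (1)
3. 1379.31ms @ 4 + 258.621ms (3/4)
4. 1637.931ms @ 19/4 + 258.621ms (3/4)
5. 1896.552ms @ 11/2 + 862.069ms (5/2)
6. 2758.621ms @ 8 + 689.655ms (2)
7. 3448.276ms @ 10 + 258.621ms (3/4)
8. 3706.897ms @ 43/4 + 258.621ms (3/4)
9. 3965.517ms @ 23/2 + 172.414ms (1/2)
10. 4137.931ms @ 12 + 344.828ms (1)
11. 4482.759ms @ 13 + 344.828ms (1)
12. 4827.586ms @ 14 + 689.655ms (2)

note 11 onset = 13b = 4482.759ms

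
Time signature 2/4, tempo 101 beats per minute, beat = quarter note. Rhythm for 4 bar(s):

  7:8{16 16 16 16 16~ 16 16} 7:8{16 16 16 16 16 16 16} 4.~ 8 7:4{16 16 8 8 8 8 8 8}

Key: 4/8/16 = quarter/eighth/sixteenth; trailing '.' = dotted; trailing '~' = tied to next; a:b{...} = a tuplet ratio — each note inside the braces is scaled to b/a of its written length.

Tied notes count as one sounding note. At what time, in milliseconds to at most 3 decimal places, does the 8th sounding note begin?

note 8 onset = 16/7b = 1357.85ms

1. 0.0ms @ 0 + 169.731ms (2/7)
2. 169.731ms @ 2/7 + 169.731ms (2/7)
3. 339.463ms @ 4/7 + 169.731ms (2/7)
4. 509.194ms @ 6/7 + 169.731ms (2/7)
5. 678.925ms @ 8/7 + 339.463ms (4/7)
6. 1018.388ms @ 12/7 + 169.731ms (2/7)
7. 1188.119ms @ 2 + 169.731ms (2/7)
8. 1357.85ms @ 16/7 + 169.731ms (2/7)
9. 1527.581ms @ 18/7 + 169.731ms (2/7)
10. 1697.313ms @ 20/7 + 169.731ms (2/7)
11. 1867.044ms @ 22/7 + 169.731ms (2/7)
12. 2036.775ms @ 24/7 + 169.731ms (2/7)
13. 2206.506ms @ 26/7 + 169.731ms (2/7)
14. 2376.238ms @ 4 + 1188.119ms (2)
15. 3564.356ms @ 6 + 84.866ms (1/7)
16. 3649.222ms @ 43/7 + 84.866ms (1/7)
17. 3734.088ms @ 44/7 + 169.731ms (2/7)
18. 3903.819ms @ 46/7 + 169.731ms (2/7)
19. 4073.55ms @ 48/7 + 169.731ms (2/7)
20. 4243.281ms @ 50/7 + 169.731ms (2/7)
21. 4413.013ms @ 52/7 + 169.731ms (2/7)
22. 4582.744ms @ 54/7 + 169.731ms (2/7)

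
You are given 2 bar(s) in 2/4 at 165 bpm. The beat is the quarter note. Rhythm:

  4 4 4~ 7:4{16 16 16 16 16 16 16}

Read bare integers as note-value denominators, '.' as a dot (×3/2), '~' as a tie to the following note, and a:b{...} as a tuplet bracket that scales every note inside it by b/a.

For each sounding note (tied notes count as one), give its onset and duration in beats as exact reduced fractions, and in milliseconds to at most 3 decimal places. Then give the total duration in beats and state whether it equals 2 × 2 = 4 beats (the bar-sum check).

1) 0.0ms=0b +363.636ms=1b
2) 363.636ms=1b +363.636ms=1b
3) 727.273ms=2b +415.584ms=8/7b
4) 1142.857ms=22/7b +51.948ms=1/7b
5) 1194.805ms=23/7b +51.948ms=1/7b
6) 1246.753ms=24/7b +51.948ms=1/7b
7) 1298.701ms=25/7b +51.948ms=1/7b
8) 1350.649ms=26/7b +51.948ms=1/7b
9) 1402.597ms=27/7b +51.948ms=1/7b
Σ=4b of 4 (165bpm 2/4) — PASS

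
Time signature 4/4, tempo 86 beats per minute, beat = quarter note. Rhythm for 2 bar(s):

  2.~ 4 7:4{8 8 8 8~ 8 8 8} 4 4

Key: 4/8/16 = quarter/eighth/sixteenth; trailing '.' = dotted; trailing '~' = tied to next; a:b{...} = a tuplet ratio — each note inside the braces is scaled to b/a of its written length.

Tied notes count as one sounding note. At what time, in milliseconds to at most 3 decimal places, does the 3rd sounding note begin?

note 3 onset = 30/7b = 2990.033ms

1. 0.0ms @ 0 + 2790.698ms (4)
2. 2790.698ms @ 4 + 199.336ms (2/7)
3. 2990.033ms @ 30/7 + 199.336ms (2/7)
4. 3189.369ms @ 32/7 + 199.336ms (2/7)
5. 3388.704ms @ 34/7 + 398.671ms (4/7)
6. 3787.375ms @ 38/7 + 199.336ms (2/7)
7. 3986.711ms @ 40/7 + 199.336ms (2/7)
8. 4186.047ms @ 6 + 697.674ms (1)
9. 4883.721ms @ 7 + 697.674ms (1)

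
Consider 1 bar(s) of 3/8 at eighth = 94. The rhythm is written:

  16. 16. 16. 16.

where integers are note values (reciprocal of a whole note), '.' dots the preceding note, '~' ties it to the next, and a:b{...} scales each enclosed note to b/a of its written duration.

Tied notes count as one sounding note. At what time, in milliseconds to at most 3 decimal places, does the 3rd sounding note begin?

1. 0.0ms @ 0 + 478.723ms (3/4)
2. 478.723ms @ 3/4 + 478.723ms (3/4)
3. 957.447ms @ 3/2 + 478.723ms (3/4)
4. 1436.17ms @ 9/4 + 478.723ms (3/4)

note 3 onset = 3/2b = 957.447ms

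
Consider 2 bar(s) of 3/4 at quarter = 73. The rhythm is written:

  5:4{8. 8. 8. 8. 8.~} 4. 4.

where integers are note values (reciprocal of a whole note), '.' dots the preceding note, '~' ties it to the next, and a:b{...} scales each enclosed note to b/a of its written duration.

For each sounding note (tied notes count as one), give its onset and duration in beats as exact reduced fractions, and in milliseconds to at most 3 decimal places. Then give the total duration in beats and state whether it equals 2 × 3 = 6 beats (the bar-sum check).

1) 0.0ms=0b +493.151ms=3/5b
2) 493.151ms=3/5b +493.151ms=3/5b
3) 986.301ms=6/5b +493.151ms=3/5b
4) 1479.452ms=9/5b +493.151ms=3/5b
5) 1972.603ms=12/5b +1726.027ms=21/10b
6) 3698.63ms=9/2b +1232.877ms=3/2b
Σ=6b of 6 (73bpm 3/4) — PASS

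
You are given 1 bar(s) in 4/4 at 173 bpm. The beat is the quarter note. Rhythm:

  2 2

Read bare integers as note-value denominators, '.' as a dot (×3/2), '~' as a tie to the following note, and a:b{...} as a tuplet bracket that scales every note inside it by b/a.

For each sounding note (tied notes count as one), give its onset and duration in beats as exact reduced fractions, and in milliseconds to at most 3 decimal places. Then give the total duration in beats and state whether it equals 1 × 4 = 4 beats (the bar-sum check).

1) 0.0ms=0b +693.642ms=2b
2) 693.642ms=2b +693.642ms=2b
Σ=4b of 4 (173bpm 4/4) — PASS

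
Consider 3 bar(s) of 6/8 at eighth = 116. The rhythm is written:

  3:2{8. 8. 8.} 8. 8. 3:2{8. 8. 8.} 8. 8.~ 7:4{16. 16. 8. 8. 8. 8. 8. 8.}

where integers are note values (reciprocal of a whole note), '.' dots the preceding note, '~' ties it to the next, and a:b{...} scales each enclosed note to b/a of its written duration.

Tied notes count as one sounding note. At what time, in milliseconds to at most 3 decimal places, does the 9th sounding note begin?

note 9 onset = 9b = 4655.172ms

1. 0.0ms @ 0 + 517.241ms (1)
2. 517.241ms @ 1 + 517.241ms (1)
3. 1034.483ms @ 2 + 517.241ms (1)
4. 1551.724ms @ 3 + 775.862ms (3/2)
5. 2327.586ms @ 9/2 + 775.862ms (3/2)
6. 3103.448ms @ 6 + 517.241ms (1)
7. 3620.69ms @ 7 + 517.241ms (1)
8. 4137.931ms @ 8 + 517.241ms (1)
9. 4655.172ms @ 9 + 775.862ms (3/2)
10. 5431.034ms @ 21/2 + 997.537ms (27/14)
11. 6428.571ms @ 87/7 + 221.675ms (3/7)
12. 6650.246ms @ 90/7 + 443.35ms (6/7)
13. 7093.596ms @ 96/7 + 443.35ms (6/7)
14. 7536.946ms @ 102/7 + 443.35ms (6/7)
15. 7980.296ms @ 108/7 + 443.35ms (6/7)
16. 8423.645ms @ 114/7 + 443.35ms (6/7)
17. 8866.995ms @ 120/7 + 443.35ms (6/7)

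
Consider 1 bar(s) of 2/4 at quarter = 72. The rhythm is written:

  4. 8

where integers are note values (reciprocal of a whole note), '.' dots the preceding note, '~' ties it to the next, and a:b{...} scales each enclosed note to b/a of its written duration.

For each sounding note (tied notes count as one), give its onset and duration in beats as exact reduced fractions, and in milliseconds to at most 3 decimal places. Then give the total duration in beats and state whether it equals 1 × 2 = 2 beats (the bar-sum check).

1) 0.0ms=0b +1250.0ms=3/2b
2) 1250.0ms=3/2b +416.667ms=1/2b
Σ=2b of 2 (72bpm 2/4) — PASS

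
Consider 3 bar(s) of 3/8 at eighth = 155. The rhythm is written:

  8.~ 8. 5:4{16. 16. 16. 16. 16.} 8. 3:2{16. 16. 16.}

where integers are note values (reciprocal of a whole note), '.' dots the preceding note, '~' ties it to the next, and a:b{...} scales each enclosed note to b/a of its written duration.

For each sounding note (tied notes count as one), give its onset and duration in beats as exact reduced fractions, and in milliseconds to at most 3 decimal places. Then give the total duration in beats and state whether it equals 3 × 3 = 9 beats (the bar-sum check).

1) 0.0ms=0b +1161.29ms=3b
2) 1161.29ms=3b +232.258ms=3/5b
3) 1393.548ms=18/5b +232.258ms=3/5b
4) 1625.806ms=21/5b +232.258ms=3/5b
5) 1858.065ms=24/5b +232.258ms=3/5b
6) 2090.323ms=27/5b +232.258ms=3/5b
7) 2322.581ms=6b +580.645ms=3/2b
8) 2903.226ms=15/2b +193.548ms=1/2b
9) 3096.774ms=8b +193.548ms=1/2b
10) 3290.323ms=17/2b +193.548ms=1/2b
Σ=9b of 9 (155bpm 3/8) — PASS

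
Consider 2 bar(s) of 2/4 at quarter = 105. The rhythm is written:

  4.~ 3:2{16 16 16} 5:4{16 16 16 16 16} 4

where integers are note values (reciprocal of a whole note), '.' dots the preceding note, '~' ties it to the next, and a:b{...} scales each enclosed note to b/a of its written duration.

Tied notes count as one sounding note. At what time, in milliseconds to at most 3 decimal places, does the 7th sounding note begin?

note 7 onset = 13/5b = 1485.714ms

1. 0.0ms @ 0 + 952.381ms (5/3)
2. 952.381ms @ 5/3 + 95.238ms (1/6)
3. 1047.619ms @ 11/6 + 95.238ms (1/6)
4. 1142.857ms @ 2 + 114.286ms (1/5)
5. 1257.143ms @ 11/5 + 114.286ms (1/5)
6. 1371.429ms @ 12/5 + 114.286ms (1/5)
7. 1485.714ms @ 13/5 + 114.286ms (1/5)
8. 1600.0ms @ 14/5 + 114.286ms (1/5)
9. 1714.286ms @ 3 + 571.429ms (1)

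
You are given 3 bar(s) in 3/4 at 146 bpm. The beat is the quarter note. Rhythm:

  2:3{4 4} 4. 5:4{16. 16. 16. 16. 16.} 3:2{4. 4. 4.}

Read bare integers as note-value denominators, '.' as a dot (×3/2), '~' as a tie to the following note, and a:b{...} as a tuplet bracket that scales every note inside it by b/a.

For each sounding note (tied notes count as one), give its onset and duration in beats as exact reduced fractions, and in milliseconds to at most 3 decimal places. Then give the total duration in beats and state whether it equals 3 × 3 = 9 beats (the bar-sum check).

1) 0.0ms=0b +616.438ms=3/2b
2) 616.438ms=3/2b +616.438ms=3/2b
3) 1232.877ms=3b +616.438ms=3/2b
4) 1849.315ms=9/2b +123.288ms=3/10b
5) 1972.603ms=24/5b +123.288ms=3/10b
6) 2095.89ms=51/10b +123.288ms=3/10b
7) 2219.178ms=27/5b +123.288ms=3/10b
8) 2342.466ms=57/10b +123.288ms=3/10b
9) 2465.753ms=6b +410.959ms=1b
10) 2876.712ms=7b +410.959ms=1b
11) 3287.671ms=8b +410.959ms=1b
Σ=9b of 9 (146bpm 3/4) — PASS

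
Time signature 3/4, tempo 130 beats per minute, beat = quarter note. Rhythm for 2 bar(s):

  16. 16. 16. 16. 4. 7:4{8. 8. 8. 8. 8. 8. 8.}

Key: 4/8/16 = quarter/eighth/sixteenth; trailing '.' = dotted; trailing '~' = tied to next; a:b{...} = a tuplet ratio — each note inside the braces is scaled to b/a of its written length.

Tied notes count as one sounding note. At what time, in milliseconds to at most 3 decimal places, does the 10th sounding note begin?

note 10 onset = 33/7b = 2175.824ms

1. 0.0ms @ 0 + 173.077ms (3/8)
2. 173.077ms @ 3/8 + 173.077ms (3/8)
3. 346.154ms @ 3/4 + 173.077ms (3/8)
4. 519.231ms @ 9/8 + 173.077ms (3/8)
5. 692.308ms @ 3/2 + 692.308ms (3/2)
6. 1384.615ms @ 3 + 197.802ms (3/7)
7. 1582.418ms @ 24/7 + 197.802ms (3/7)
8. 1780.22ms @ 27/7 + 197.802ms (3/7)
9. 1978.022ms @ 30/7 + 197.802ms (3/7)
10. 2175.824ms @ 33/7 + 197.802ms (3/7)
11. 2373.626ms @ 36/7 + 197.802ms (3/7)
12. 2571.429ms @ 39/7 + 197.802ms (3/7)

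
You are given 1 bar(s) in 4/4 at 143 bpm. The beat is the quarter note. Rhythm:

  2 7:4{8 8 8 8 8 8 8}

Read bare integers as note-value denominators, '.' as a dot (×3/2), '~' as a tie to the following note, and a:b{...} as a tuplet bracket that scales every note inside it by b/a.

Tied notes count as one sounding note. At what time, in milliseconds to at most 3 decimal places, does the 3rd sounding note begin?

1. 0.0ms @ 0 + 839.161ms (2)
2. 839.161ms @ 2 + 119.88ms (2/7)
3. 959.041ms @ 16/7 + 119.88ms (2/7)
4. 1078.921ms @ 18/7 + 119.88ms (2/7)
5. 1198.801ms @ 20/7 + 119.88ms (2/7)
6. 1318.681ms @ 22/7 + 119.88ms (2/7)
7. 1438.561ms @ 24/7 + 119.88ms (2/7)
8. 1558.442ms @ 26/7 + 119.88ms (2/7)

note 3 onset = 16/7b = 959.041ms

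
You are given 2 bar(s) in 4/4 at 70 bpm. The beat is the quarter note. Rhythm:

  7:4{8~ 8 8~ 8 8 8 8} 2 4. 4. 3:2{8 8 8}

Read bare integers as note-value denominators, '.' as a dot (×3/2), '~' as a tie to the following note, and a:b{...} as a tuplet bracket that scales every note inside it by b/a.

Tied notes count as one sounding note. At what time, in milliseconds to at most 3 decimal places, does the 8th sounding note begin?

note 8 onset = 11/2b = 4714.286ms

1. 0.0ms @ 0 + 489.796ms (4/7)
2. 489.796ms @ 4/7 + 489.796ms (4/7)
3. 979.592ms @ 8/7 + 244.898ms (2/7)
4. 1224.49ms @ 10/7 + 244.898ms (2/7)
5. 1469.388ms @ 12/7 + 244.898ms (2/7)
6. 1714.286ms @ 2 + 1714.286ms (2)
7. 3428.571ms @ 4 + 1285.714ms (3/2)
8. 4714.286ms @ 11/2 + 1285.714ms (3/2)
9. 6000.0ms @ 7 + 285.714ms (1/3)
10. 6285.714ms @ 22/3 + 285.714ms (1/3)
11. 6571.429ms @ 23/3 + 285.714ms (1/3)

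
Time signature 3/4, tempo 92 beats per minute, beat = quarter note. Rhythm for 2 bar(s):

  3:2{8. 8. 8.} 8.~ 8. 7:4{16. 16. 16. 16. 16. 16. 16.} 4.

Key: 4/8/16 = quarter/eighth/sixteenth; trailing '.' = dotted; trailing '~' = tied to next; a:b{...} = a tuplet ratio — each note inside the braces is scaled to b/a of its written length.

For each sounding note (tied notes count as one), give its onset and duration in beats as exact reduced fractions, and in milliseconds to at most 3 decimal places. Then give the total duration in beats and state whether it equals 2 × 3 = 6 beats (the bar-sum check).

1) 0.0ms=0b +326.087ms=1/2b
2) 326.087ms=1/2b +326.087ms=1/2b
3) 652.174ms=1b +326.087ms=1/2b
4) 978.261ms=3/2b +978.261ms=3/2b
5) 1956.522ms=3b +139.752ms=3/14b
6) 2096.273ms=45/14b +139.752ms=3/14b
7) 2236.025ms=24/7b +139.752ms=3/14b
8) 2375.776ms=51/14b +139.752ms=3/14b
9) 2515.528ms=27/7b +139.752ms=3/14b
10) 2655.28ms=57/14b +139.752ms=3/14b
11) 2795.031ms=30/7b +139.752ms=3/14b
12) 2934.783ms=9/2b +978.261ms=3/2b
Σ=6b of 6 (92bpm 3/4) — PASS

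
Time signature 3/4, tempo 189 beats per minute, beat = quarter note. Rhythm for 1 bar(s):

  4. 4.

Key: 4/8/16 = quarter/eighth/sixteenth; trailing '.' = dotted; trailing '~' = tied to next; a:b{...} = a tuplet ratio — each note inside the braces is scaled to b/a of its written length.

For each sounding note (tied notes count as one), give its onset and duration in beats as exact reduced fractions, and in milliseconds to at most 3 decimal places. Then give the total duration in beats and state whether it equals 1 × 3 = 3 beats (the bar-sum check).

1) 0.0ms=0b +476.19ms=3/2b
2) 476.19ms=3/2b +476.19ms=3/2b
Σ=3b of 3 (189bpm 3/4) — PASS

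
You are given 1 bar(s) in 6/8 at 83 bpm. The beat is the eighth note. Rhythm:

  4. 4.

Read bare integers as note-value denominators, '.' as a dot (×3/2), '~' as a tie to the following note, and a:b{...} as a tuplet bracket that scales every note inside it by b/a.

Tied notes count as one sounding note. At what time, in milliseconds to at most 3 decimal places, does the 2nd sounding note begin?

note 2 onset = 3b = 2168.675ms

1. 0.0ms @ 0 + 2168.675ms (3)
2. 2168.675ms @ 3 + 2168.675ms (3)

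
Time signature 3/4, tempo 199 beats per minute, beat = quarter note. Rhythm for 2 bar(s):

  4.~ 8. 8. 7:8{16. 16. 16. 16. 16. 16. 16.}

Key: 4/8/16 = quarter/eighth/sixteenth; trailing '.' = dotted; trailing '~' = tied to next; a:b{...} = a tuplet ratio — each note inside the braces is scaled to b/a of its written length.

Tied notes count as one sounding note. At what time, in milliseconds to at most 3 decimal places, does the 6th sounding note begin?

1. 0.0ms @ 0 + 678.392ms (9/4)
2. 678.392ms @ 9/4 + 226.131ms (3/4)
3. 904.523ms @ 3 + 129.218ms (3/7)
4. 1033.74ms @ 24/7 + 129.218ms (3/7)
5. 1162.958ms @ 27/7 + 129.218ms (3/7)
6. 1292.175ms @ 30/7 + 129.218ms (3/7)
7. 1421.393ms @ 33/7 + 129.218ms (3/7)
8. 1550.61ms @ 36/7 + 129.218ms (3/7)
9. 1679.828ms @ 39/7 + 129.218ms (3/7)

note 6 onset = 30/7b = 1292.175ms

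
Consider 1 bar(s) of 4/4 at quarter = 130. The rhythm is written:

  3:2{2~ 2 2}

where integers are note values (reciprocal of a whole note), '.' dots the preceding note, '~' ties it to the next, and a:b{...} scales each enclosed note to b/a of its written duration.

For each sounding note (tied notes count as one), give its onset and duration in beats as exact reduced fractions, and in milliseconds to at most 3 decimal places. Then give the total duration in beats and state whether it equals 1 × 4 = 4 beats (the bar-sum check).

1) 0.0ms=0b +1230.769ms=8/3b
2) 1230.769ms=8/3b +615.385ms=4/3b
Σ=4b of 4 (130bpm 4/4) — PASS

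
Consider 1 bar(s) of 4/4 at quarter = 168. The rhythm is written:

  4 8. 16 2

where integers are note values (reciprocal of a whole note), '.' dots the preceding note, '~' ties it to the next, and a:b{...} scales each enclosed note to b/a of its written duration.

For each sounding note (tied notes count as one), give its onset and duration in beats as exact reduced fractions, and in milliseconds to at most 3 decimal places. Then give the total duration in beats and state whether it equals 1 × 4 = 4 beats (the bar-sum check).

1) 0.0ms=0b +357.143ms=1b
2) 357.143ms=1b +267.857ms=3/4b
3) 625.0ms=7/4b +89.286ms=1/4b
4) 714.286ms=2b +714.286ms=2b
Σ=4b of 4 (168bpm 4/4) — PASS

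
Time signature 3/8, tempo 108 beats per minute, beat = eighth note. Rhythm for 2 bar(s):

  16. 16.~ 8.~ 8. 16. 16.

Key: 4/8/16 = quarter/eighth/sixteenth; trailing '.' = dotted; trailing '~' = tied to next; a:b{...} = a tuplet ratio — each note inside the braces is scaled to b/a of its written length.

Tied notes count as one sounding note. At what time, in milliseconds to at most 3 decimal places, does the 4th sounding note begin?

note 4 onset = 21/4b = 2916.667ms

1. 0.0ms @ 0 + 416.667ms (3/4)
2. 416.667ms @ 3/4 + 2083.333ms (15/4)
3. 2500.0ms @ 9/2 + 416.667ms (3/4)
4. 2916.667ms @ 21/4 + 416.667ms (3/4)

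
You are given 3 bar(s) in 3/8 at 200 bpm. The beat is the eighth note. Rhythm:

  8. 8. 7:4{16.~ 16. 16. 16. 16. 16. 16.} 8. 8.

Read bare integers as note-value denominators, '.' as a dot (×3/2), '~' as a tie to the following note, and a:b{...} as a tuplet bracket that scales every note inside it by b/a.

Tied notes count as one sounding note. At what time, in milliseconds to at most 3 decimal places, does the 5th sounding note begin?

note 5 onset = 30/7b = 1285.714ms

1. 0.0ms @ 0 + 450.0ms (3/2)
2. 450.0ms @ 3/2 + 450.0ms (3/2)
3. 900.0ms @ 3 + 257.143ms (6/7)
4. 1157.143ms @ 27/7 + 128.571ms (3/7)
5. 1285.714ms @ 30/7 + 128.571ms (3/7)
6. 1414.286ms @ 33/7 + 128.571ms (3/7)
7. 1542.857ms @ 36/7 + 128.571ms (3/7)
8. 1671.429ms @ 39/7 + 128.571ms (3/7)
9. 1800.0ms @ 6 + 450.0ms (3/2)
10. 2250.0ms @ 15/2 + 450.0ms (3/2)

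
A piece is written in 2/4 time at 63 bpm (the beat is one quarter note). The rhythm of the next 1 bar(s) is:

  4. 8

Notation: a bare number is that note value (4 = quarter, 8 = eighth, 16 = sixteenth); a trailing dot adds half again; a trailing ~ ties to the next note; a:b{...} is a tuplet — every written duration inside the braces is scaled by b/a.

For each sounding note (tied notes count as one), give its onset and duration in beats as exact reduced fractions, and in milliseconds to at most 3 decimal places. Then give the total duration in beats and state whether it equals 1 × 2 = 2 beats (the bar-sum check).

1) 0.0ms=0b +1428.571ms=3/2b
2) 1428.571ms=3/2b +476.19ms=1/2b
Σ=2b of 2 (63bpm 2/4) — PASS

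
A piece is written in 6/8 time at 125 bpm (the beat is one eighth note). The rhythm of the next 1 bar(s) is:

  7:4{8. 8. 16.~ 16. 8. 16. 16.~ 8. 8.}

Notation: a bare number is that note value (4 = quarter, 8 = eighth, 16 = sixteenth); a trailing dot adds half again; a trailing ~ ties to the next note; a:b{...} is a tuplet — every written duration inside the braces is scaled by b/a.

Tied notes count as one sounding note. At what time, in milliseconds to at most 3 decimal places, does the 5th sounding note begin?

note 5 onset = 24/7b = 1645.714ms

1. 0.0ms @ 0 + 411.429ms (6/7)
2. 411.429ms @ 6/7 + 411.429ms (6/7)
3. 822.857ms @ 12/7 + 411.429ms (6/7)
4. 1234.286ms @ 18/7 + 411.429ms (6/7)
5. 1645.714ms @ 24/7 + 205.714ms (3/7)
6. 1851.429ms @ 27/7 + 617.143ms (9/7)
7. 2468.571ms @ 36/7 + 411.429ms (6/7)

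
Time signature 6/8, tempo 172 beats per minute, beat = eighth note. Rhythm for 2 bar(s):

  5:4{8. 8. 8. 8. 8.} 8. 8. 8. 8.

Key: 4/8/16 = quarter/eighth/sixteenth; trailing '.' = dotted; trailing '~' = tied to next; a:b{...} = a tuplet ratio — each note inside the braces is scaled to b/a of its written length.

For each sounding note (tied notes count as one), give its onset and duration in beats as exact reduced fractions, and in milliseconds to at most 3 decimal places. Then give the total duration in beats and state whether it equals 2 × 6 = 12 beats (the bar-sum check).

1) 0.0ms=0b +418.605ms=6/5b
2) 418.605ms=6/5b +418.605ms=6/5b
3) 837.209ms=12/5b +418.605ms=6/5b
4) 1255.814ms=18/5b +418.605ms=6/5b
5) 1674.419ms=24/5b +418.605ms=6/5b
6) 2093.023ms=6b +523.256ms=3/2b
7) 2616.279ms=15/2b +523.256ms=3/2b
8) 3139.535ms=9b +523.256ms=3/2b
9) 3662.791ms=21/2b +523.256ms=3/2b
Σ=12b of 12 (172bpm 6/8) — PASS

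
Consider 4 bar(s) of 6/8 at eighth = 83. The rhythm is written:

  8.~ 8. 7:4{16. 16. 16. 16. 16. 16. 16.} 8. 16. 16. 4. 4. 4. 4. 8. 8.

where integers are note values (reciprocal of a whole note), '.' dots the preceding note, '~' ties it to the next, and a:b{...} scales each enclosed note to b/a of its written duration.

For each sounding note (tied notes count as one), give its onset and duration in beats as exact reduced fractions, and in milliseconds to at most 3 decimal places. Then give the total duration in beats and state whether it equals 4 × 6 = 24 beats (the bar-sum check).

1) 0.0ms=0b +2168.675ms=3b
2) 2168.675ms=3b +309.811ms=3/7b
3) 2478.485ms=24/7b +309.811ms=3/7b
4) 2788.296ms=27/7b +309.811ms=3/7b
5) 3098.107ms=30/7b +309.811ms=3/7b
6) 3407.917ms=33/7b +309.811ms=3/7b
7) 3717.728ms=36/7b +309.811ms=3/7b
8) 4027.539ms=39/7b +309.811ms=3/7b
9) 4337.349ms=6b +1084.337ms=3/2b
10) 5421.687ms=15/2b +542.169ms=3/4b
11) 5963.855ms=33/4b +542.169ms=3/4b
12) 6506.024ms=9b +2168.675ms=3b
13) 8674.699ms=12b +2168.675ms=3b
14) 10843.373ms=15b +2168.675ms=3b
15) 13012.048ms=18b +2168.675ms=3b
16) 15180.723ms=21b +1084.337ms=3/2b
17) 16265.06ms=45/2b +1084.337ms=3/2b
Σ=24b of 24 (83bpm 6/8) — PASS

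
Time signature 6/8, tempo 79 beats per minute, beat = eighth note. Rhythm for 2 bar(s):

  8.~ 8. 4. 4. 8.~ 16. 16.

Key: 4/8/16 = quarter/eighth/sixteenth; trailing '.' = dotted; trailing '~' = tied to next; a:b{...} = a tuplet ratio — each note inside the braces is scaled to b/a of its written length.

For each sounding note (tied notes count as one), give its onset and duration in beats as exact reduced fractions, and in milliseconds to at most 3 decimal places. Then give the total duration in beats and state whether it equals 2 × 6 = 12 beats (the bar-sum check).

1) 0.0ms=0b +2278.481ms=3b
2) 2278.481ms=3b +2278.481ms=3b
3) 4556.962ms=6b +2278.481ms=3b
4) 6835.443ms=9b +1708.861ms=9/4b
5) 8544.304ms=45/4b +569.62ms=3/4b
Σ=12b of 12 (79bpm 6/8) — PASS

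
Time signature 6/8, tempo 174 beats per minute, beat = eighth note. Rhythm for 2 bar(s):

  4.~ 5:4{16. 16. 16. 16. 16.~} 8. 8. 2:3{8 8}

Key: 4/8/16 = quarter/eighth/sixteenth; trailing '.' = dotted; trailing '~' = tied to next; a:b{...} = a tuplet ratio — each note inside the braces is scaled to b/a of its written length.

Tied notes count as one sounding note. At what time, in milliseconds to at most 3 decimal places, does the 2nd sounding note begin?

1. 0.0ms @ 0 + 1241.379ms (18/5)
2. 1241.379ms @ 18/5 + 206.897ms (3/5)
3. 1448.276ms @ 21/5 + 206.897ms (3/5)
4. 1655.172ms @ 24/5 + 206.897ms (3/5)
5. 1862.069ms @ 27/5 + 724.138ms (21/10)
6. 2586.207ms @ 15/2 + 517.241ms (3/2)
7. 3103.448ms @ 9 + 517.241ms (3/2)
8. 3620.69ms @ 21/2 + 517.241ms (3/2)

note 2 onset = 18/5b = 1241.379ms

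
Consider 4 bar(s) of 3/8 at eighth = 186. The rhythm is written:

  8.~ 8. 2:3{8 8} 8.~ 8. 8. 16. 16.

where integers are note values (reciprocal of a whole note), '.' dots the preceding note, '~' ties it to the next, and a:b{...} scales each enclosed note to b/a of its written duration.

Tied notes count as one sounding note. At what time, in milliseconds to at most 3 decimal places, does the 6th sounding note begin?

1. 0.0ms @ 0 + 967.742ms (3)
2. 967.742ms @ 3 + 483.871ms (3/2)
3. 1451.613ms @ 9/2 + 483.871ms (3/2)
4. 1935.484ms @ 6 + 967.742ms (3)
5. 2903.226ms @ 9 + 483.871ms (3/2)
6. 3387.097ms @ 21/2 + 241.935ms (3/4)
7. 3629.032ms @ 45/4 + 241.935ms (3/4)

note 6 onset = 21/2b = 3387.097ms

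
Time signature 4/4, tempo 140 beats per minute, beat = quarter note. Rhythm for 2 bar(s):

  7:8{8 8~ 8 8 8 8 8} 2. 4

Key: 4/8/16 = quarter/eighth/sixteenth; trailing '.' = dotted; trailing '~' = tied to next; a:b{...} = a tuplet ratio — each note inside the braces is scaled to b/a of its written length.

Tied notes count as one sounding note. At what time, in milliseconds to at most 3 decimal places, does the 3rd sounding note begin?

1. 0.0ms @ 0 + 244.898ms (4/7)
2. 244.898ms @ 4/7 + 489.796ms (8/7)
3. 734.694ms @ 12/7 + 244.898ms (4/7)
4. 979.592ms @ 16/7 + 244.898ms (4/7)
5. 1224.49ms @ 20/7 + 244.898ms (4/7)
6. 1469.388ms @ 24/7 + 244.898ms (4/7)
7. 1714.286ms @ 4 + 1285.714ms (3)
8. 3000.0ms @ 7 + 428.571ms (1)

note 3 onset = 12/7b = 734.694ms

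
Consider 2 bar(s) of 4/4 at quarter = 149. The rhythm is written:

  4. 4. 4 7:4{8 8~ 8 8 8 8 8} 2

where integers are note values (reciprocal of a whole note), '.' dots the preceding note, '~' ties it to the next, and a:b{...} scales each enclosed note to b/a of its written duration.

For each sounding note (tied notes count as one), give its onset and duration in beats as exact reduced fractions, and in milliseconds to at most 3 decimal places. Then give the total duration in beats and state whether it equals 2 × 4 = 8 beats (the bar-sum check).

1) 0.0ms=0b +604.027ms=3/2b
2) 604.027ms=3/2b +604.027ms=3/2b
3) 1208.054ms=3b +402.685ms=1b
4) 1610.738ms=4b +115.053ms=2/7b
5) 1725.791ms=30/7b +230.105ms=4/7b
6) 1955.896ms=34/7b +115.053ms=2/7b
7) 2070.949ms=36/7b +115.053ms=2/7b
8) 2186.002ms=38/7b +115.053ms=2/7b
9) 2301.055ms=40/7b +115.053ms=2/7b
10) 2416.107ms=6b +805.369ms=2b
Σ=8b of 8 (149bpm 4/4) — PASS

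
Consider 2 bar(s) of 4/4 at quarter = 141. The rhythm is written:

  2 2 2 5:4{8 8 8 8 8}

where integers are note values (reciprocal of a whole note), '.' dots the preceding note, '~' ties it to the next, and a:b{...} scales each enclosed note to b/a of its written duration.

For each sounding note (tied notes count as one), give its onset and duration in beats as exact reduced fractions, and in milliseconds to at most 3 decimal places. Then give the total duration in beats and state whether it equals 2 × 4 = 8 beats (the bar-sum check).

1) 0.0ms=0b +851.064ms=2b
2) 851.064ms=2b +851.064ms=2b
3) 1702.128ms=4b +851.064ms=2b
4) 2553.191ms=6b +170.213ms=2/5b
5) 2723.404ms=32/5b +170.213ms=2/5b
6) 2893.617ms=34/5b +170.213ms=2/5b
7) 3063.83ms=36/5b +170.213ms=2/5b
8) 3234.043ms=38/5b +170.213ms=2/5b
Σ=8b of 8 (141bpm 4/4) — PASS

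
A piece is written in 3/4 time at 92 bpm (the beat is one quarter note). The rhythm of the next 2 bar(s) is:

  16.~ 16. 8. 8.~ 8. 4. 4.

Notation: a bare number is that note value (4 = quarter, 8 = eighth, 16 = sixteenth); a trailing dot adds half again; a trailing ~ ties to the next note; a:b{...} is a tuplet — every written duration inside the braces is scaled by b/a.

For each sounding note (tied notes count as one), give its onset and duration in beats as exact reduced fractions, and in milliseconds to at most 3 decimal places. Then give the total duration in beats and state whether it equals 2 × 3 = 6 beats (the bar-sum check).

1) 0.0ms=0b +489.13ms=3/4b
2) 489.13ms=3/4b +489.13ms=3/4b
3) 978.261ms=3/2b +978.261ms=3/2b
4) 1956.522ms=3b +978.261ms=3/2b
5) 2934.783ms=9/2b +978.261ms=3/2b
Σ=6b of 6 (92bpm 3/4) — PASS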